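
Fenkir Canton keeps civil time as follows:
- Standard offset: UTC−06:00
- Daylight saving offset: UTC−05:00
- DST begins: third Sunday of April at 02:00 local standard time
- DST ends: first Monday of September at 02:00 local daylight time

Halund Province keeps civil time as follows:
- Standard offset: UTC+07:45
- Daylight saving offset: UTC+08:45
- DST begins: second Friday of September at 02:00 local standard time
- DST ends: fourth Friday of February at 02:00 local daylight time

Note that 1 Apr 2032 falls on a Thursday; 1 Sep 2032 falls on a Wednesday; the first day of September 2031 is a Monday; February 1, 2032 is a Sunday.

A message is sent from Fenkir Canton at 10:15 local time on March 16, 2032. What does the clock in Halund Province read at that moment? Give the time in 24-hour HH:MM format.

1 April 2032 is a Thursday, so the first Sunday is April 4 and the third is April 18.
1 September 2032 is a Wednesday, so the first Monday is September 6.
March 16, 2032 does not fall between 18 April and 6 September, so daylight saving is not in effect and Fenkir Canton is at UTC−06:00.
10:15 Fenkir Canton + 6h = 16:15 UTC.
1 September 2031 is a Monday, so the first Friday is September 5 and the second is September 12.
1 February 2032 is a Sunday, so the first Friday is February 6 and the fourth is February 27.
At the standard offset (UTC+07:45), 16:15 UTC + 7h45m = 00:00 Halund Province standard time (rolling into the next day, 17 March 2032).
The standard-time date in Halund Province, March 17, 2032, does not fall between 12 September 2031 and 27 February 2032, so daylight saving is not in effect and Halund Province is at UTC+07:45.
16:15 UTC + 7h45m = 00:00 Halund Province (rolling into the next day, 17 March 2032).

00:00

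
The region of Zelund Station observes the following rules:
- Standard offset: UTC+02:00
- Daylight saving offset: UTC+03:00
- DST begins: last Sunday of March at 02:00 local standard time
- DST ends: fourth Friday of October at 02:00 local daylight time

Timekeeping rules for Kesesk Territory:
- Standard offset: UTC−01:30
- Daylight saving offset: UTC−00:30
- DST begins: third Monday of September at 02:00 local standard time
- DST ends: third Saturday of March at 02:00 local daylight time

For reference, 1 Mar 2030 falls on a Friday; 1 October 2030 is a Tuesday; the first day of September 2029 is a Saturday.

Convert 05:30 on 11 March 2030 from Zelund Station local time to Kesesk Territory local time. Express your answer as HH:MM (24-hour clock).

03:00

1 March 2030 is a Friday, so Sundays fall on 3, 10, 17, 24, 31; the last is March 31.
1 October 2030 is a Tuesday, so the first Friday is October 4 and the fourth is October 25.
11 March 2030 does not fall between 31 March and 25 October, so daylight saving is not in effect and Zelund Station is at UTC+02:00.
05:30 Zelund Station − 2h = 03:30 UTC.
1 September 2029 is a Saturday, so the first Monday is September 3 and the third is September 17.
1 March 2030 is a Friday, so the first Saturday is March 2 and the third is March 16.
At the standard offset (UTC−01:30), 03:30 UTC − 1h30m = 02:00 Kesesk Territory standard time.
Daylight saving runs 17 September 2029 – 16 March 2030; the standard-time date in Kesesk Territory, 11 March 2030, is inside that window, so Kesesk Territory is at UTC−00:30.
03:30 UTC − 0h30m = 03:00 Kesesk Territory.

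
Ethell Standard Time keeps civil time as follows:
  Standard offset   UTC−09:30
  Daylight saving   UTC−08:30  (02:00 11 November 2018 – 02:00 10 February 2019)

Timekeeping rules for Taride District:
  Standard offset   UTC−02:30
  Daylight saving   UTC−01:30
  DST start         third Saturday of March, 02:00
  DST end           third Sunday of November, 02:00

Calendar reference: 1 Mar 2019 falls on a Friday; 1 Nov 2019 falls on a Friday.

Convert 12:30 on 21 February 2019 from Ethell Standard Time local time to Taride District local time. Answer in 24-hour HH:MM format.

Daylight saving runs 11 November 2018 – 10 February 2019; 21 February 2019 is outside that window, so Ethell Standard Time is on standard time at UTC−09:30.
12:30 Ethell Standard Time + 9h30m = 22:00 UTC.
1 March 2019 is a Friday, so the first Saturday is March 2 and the third is March 16.
1 November 2019 is a Friday, so the first Sunday is November 3 and the third is November 17.
At the standard offset (UTC−02:30), 22:00 UTC − 2h30m = 19:30 Taride District standard time.
Daylight saving runs 16 March – 17 November; the standard-time date in Taride District, 21 February 2019, is outside that window, so Taride District is on standard time at UTC−02:30.
22:00 UTC − 2h30m = 19:30 Taride District.

19:30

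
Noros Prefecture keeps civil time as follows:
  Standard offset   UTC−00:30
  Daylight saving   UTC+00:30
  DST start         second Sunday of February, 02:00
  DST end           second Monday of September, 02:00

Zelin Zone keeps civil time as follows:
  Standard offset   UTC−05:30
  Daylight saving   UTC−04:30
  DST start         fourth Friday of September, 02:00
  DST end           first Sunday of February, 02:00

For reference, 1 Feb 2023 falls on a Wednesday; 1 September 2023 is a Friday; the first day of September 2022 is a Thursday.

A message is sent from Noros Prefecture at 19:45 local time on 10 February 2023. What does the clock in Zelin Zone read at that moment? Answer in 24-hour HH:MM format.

1 February 2023 is a Wednesday, so the first Sunday is February 5 and the second is February 12.
1 September 2023 is a Friday, so the first Monday is September 4 and the second is September 11.
10 February 2023 is outside the daylight-saving period (12 February – 11 September), so Noros Prefecture is on standard time, UTC−00:30.
19:45 Noros Prefecture + 0h30m = 20:15 UTC.
1 September 2022 is a Thursday, so the first Friday is September 2 and the fourth is September 23.
1 February 2023 is a Wednesday, so the first Sunday is February 5.
At the standard offset (UTC−05:30), 20:15 UTC − 5h30m = 14:45 Zelin Zone standard time.
Daylight saving runs 23 September 2022 – 5 February 2023; the standard-time date in Zelin Zone, 10 February 2023, is outside that window, so Zelin Zone is on standard time at UTC−05:30.
20:15 UTC − 5h30m = 14:45 Zelin Zone.

14:45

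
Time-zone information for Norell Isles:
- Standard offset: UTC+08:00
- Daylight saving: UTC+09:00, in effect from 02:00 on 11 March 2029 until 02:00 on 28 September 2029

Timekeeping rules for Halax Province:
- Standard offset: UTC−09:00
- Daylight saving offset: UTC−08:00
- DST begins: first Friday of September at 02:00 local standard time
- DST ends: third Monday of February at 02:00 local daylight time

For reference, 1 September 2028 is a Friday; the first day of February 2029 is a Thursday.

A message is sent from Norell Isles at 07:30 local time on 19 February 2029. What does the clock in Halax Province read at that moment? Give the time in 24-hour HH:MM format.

15:30

Daylight saving runs 11 March – 28 September; 19 February 2029 is outside that window, so Norell Isles is on standard time at UTC+08:00.
07:30 Norell Isles − 8h = 23:30 UTC (rolling into the previous day, 18 February 2029).
1 September 2028 is a Friday, so the first Friday is September 1.
1 February 2029 is a Thursday, so the first Monday is February 5 and the third is February 19.
At the standard offset (UTC−09:00), 23:30 UTC − 9h = 14:30 Halax Province standard time.
Daylight saving runs 1 September 2028 – 19 February 2029; the standard-time date in Halax Province, 18 February 2029, is inside that window, so Halax Province is at UTC−08:00.
23:30 UTC − 8h = 15:30 Halax Province.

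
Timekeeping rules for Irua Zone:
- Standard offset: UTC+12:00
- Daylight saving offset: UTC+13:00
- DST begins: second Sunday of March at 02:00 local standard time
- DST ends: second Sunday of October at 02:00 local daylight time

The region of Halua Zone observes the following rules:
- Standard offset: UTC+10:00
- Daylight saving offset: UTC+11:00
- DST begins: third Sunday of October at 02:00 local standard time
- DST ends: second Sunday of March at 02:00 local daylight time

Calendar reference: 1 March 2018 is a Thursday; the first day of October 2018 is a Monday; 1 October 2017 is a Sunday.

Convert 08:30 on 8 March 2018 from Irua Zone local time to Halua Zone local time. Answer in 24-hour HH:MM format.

07:30

1 March 2018 is a Thursday, so the first Sunday is March 4 and the second is March 11.
1 October 2018 is a Monday, so the first Sunday is October 7 and the second is October 14.
8 March 2018 does not fall between 11 March and 14 October, so daylight saving is not in effect and Irua Zone is at UTC+12:00.
08:30 Irua Zone − 12h = 20:30 UTC (rolling into the previous day, 7 March 2018).
1 October 2017 is a Sunday, so the first Sunday is October 1 and the third is October 15.
1 March 2018 is a Thursday, so the first Sunday is March 4 and the second is March 11.
At the standard offset (UTC+10:00), 20:30 UTC + 10h = 06:30 Halua Zone standard time (rolling into the next day, 8 March 2018).
Daylight saving runs 15 October 2017 – 11 March 2018; the standard-time date in Halua Zone, 8 March 2018, is inside that window, so Halua Zone is at UTC+11:00.
20:30 UTC + 11h = 07:30 Halua Zone (rolling into the next day, 8 March 2018).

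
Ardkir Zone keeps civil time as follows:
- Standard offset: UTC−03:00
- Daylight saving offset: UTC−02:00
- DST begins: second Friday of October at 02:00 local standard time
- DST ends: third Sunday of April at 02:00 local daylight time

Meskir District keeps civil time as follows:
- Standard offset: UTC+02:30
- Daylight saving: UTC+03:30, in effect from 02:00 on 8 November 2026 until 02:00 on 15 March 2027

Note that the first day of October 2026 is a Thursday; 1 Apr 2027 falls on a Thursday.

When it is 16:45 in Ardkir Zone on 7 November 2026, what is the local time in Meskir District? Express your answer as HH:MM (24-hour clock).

1 October 2026 is a Thursday, so the first Friday is October 2 and the second is October 9.
1 April 2027 is a Thursday, so the first Sunday is April 4 and the third is April 18.
Daylight saving runs 9 October 2026 – 18 April 2027; 7 November 2026 is inside that window, so Ardkir Zone is at UTC−02:00.
16:45 Ardkir Zone + 2h = 18:45 UTC.
At the standard offset (UTC+02:30), 18:45 UTC + 2h30m = 21:15 Meskir District standard time.
Daylight saving runs 8 November 2026 – 15 March 2027; the standard-time date in Meskir District, 7 November 2026, is outside that window, so Meskir District is on standard time at UTC+02:30.
18:45 UTC + 2h30m = 21:15 Meskir District.

21:15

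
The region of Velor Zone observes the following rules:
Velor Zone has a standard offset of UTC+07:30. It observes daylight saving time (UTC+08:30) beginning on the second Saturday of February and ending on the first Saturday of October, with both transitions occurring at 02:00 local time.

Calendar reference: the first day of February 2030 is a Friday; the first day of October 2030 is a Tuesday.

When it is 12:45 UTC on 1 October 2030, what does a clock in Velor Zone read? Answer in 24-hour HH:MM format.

21:15

1 February 2030 is a Friday, so the first Saturday is February 2 and the second is February 9.
1 October 2030 is a Tuesday, so the first Saturday is October 5.
At the standard offset (UTC+07:30), 12:45 UTC + 7h30m = 20:15 Velor Zone standard time.
The standard-time date in Velor Zone, 1 October 2030, lies within the daylight-saving period (9 February – 5 October), so Velor Zone is on daylight time, UTC+08:30.
12:45 UTC + 8h30m = 21:15 local.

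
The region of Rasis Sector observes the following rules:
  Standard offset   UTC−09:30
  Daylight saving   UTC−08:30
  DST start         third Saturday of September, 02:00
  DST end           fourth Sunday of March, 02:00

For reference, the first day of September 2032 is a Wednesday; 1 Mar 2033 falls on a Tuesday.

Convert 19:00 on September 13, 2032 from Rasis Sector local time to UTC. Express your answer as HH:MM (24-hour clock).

04:30

1 September 2032 is a Wednesday, so the first Saturday is September 4 and the third is September 18.
1 March 2033 is a Tuesday, so the first Sunday is March 6 and the fourth is March 27.
Daylight saving runs 18 September 2032 – 27 March 2033; September 13, 2032 is outside that window, so Rasis Sector is on standard time at UTC−09:30.
19:00 local + 9h30m = 04:30 UTC (rolling into the next day, 14 September 2032).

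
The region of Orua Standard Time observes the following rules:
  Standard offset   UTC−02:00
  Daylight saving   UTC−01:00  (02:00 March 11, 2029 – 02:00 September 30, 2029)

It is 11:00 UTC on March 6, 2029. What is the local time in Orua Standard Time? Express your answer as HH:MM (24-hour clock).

09:00

At the standard offset (UTC−02:00), 11:00 UTC − 2h = 09:00 Orua Standard Time standard time.
Daylight saving runs 11 March – 30 September; the standard-time date in Orua Standard Time, March 6, 2029, is outside that window, so Orua Standard Time is on standard time at UTC−02:00.
11:00 UTC − 2h = 09:00 local.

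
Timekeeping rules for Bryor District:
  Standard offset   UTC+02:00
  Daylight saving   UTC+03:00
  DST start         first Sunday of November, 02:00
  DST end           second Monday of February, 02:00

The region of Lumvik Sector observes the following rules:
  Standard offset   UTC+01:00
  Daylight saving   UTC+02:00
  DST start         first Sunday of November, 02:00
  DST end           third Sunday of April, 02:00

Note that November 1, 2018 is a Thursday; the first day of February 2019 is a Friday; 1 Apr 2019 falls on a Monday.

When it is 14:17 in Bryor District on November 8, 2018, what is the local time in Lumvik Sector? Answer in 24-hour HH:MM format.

1 November 2018 is a Thursday, so the first Sunday is November 4.
1 February 2019 is a Friday, so the first Monday is February 4 and the second is February 11.
November 8, 2018 falls between 4 November 2018 and 11 February 2019, so daylight saving is in effect and Bryor District is at UTC+03:00.
14:17 Bryor District − 3h = 11:17 UTC.
1 November 2018 is a Thursday, so the first Sunday is November 4.
1 April 2019 is a Monday, so the first Sunday is April 7 and the third is April 21.
At the standard offset (UTC+01:00), 11:17 UTC + 1h = 12:17 Lumvik Sector standard time.
Daylight saving runs 4 November 2018 – 21 April 2019; the standard-time date in Lumvik Sector, November 8, 2018, is inside that window, so Lumvik Sector is at UTC+02:00.
11:17 UTC + 2h = 13:17 Lumvik Sector.

13:17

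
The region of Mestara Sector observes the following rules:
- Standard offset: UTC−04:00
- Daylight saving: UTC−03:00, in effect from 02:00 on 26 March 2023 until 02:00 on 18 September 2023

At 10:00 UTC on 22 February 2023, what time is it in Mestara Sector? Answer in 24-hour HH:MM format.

At the standard offset (UTC−04:00), 10:00 UTC − 4h = 06:00 Mestara Sector standard time.
The standard-time date in Mestara Sector, 22 February 2023, is outside the daylight-saving period (26 March – 18 September), so Mestara Sector is on standard time, UTC−04:00.
10:00 UTC − 4h = 06:00 local.

06:00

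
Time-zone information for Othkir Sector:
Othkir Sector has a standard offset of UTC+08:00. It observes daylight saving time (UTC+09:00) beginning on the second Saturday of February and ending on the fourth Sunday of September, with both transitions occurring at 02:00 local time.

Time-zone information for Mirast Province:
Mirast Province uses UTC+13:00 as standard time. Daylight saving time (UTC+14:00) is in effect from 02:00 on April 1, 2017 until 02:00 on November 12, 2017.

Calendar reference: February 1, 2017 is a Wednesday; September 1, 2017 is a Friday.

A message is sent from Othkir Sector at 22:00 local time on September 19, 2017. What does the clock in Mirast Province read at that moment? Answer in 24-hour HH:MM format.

03:00

1 February 2017 is a Wednesday, so the first Saturday is February 4 and the second is February 11.
1 September 2017 is a Friday, so the first Sunday is September 3 and the fourth is September 24.
September 19, 2017 lies within the daylight-saving period (11 February – 24 September), so Othkir Sector is on daylight time, UTC+09:00.
22:00 Othkir Sector − 9h = 13:00 UTC.
At the standard offset (UTC+13:00), 13:00 UTC + 13h = 02:00 Mirast Province standard time (rolling into the next day, 20 September 2017).
The standard-time date in Mirast Province, September 20, 2017, falls between 1 April and 12 November, so daylight saving is in effect and Mirast Province is at UTC+14:00.
13:00 UTC + 14h = 03:00 Mirast Province (rolling into the next day, 20 September 2017).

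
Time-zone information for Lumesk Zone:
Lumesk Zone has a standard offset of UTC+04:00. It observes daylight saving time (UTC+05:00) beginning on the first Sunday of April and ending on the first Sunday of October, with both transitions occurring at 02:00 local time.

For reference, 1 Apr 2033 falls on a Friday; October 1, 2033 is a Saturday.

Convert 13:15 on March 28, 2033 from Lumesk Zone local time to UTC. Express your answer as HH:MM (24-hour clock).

09:15

1 April 2033 is a Friday, so the first Sunday is April 3.
1 October 2033 is a Saturday, so the first Sunday is October 2.
March 28, 2033 does not fall between 3 April and 2 October, so daylight saving is not in effect and Lumesk Zone is at UTC+04:00.
13:15 local − 4h = 09:15 UTC.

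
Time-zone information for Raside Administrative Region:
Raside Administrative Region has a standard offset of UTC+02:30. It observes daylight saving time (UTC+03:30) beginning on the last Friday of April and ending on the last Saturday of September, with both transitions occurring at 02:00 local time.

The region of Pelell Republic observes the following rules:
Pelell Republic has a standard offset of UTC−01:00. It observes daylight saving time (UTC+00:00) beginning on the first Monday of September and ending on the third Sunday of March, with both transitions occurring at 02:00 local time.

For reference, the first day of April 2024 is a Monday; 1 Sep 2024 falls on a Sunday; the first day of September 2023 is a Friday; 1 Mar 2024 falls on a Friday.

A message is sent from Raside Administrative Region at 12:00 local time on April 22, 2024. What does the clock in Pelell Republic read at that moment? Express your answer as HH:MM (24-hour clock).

08:30

1 April 2024 is a Monday, so Fridays fall on 5, 12, 19, 26; the last is April 26.
1 September 2024 is a Sunday, so Saturdays fall on 7, 14, 21, 28; the last is September 28.
Daylight saving runs 26 April – 28 September; April 22, 2024 is outside that window, so Raside Administrative Region is on standard time at UTC+02:30.
12:00 Raside Administrative Region − 2h30m = 09:30 UTC.
1 September 2023 is a Friday, so the first Monday is September 4.
1 March 2024 is a Friday, so the first Sunday is March 3 and the third is March 17.
At the standard offset (UTC−01:00), 09:30 UTC − 1h = 08:30 Pelell Republic standard time.
Daylight saving runs 4 September 2023 – 17 March 2024; the standard-time date in Pelell Republic, April 22, 2024, is outside that window, so Pelell Republic is on standard time at UTC−01:00.
09:30 UTC − 1h = 08:30 Pelell Republic.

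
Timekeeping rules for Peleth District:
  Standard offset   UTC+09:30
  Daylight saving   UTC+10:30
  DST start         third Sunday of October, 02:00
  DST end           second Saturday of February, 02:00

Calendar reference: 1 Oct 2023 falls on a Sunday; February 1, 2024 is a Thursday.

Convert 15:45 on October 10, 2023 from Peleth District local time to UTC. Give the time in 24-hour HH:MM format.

06:15

1 October 2023 is a Sunday, so the first Sunday is October 1 and the third is October 15.
1 February 2024 is a Thursday, so the first Saturday is February 3 and the second is February 10.
Daylight saving runs 15 October 2023 – 10 February 2024; October 10, 2023 is outside that window, so Peleth District is on standard time at UTC+09:30.
15:45 local − 9h30m = 06:15 UTC.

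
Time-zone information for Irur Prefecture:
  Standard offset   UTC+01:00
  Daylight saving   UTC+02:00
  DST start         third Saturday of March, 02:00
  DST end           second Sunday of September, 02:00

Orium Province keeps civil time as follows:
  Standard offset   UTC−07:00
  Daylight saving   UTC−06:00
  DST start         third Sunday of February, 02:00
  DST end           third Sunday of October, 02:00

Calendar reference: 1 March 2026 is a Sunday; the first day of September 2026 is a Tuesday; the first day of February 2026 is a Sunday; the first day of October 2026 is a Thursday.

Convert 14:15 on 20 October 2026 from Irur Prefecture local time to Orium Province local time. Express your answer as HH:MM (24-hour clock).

06:15

1 March 2026 is a Sunday, so the first Saturday is March 7 and the third is March 21.
1 September 2026 is a Tuesday, so the first Sunday is September 6 and the second is September 13.
20 October 2026 does not fall between 21 March and 13 September, so daylight saving is not in effect and Irur Prefecture is at UTC+01:00.
14:15 Irur Prefecture − 1h = 13:15 UTC.
1 February 2026 is a Sunday, so the first Sunday is February 1 and the third is February 15.
1 October 2026 is a Thursday, so the first Sunday is October 4 and the third is October 18.
At the standard offset (UTC−07:00), 13:15 UTC − 7h = 06:15 Orium Province standard time.
The standard-time date in Orium Province, 20 October 2026, does not fall between 15 February and 18 October, so daylight saving is not in effect and Orium Province is at UTC−07:00.
13:15 UTC − 7h = 06:15 Orium Province.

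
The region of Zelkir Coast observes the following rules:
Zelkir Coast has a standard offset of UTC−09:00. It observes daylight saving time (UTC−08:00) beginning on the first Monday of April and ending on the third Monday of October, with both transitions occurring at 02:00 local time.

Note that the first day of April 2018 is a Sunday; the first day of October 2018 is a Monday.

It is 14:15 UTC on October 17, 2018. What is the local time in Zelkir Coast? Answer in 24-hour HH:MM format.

1 April 2018 is a Sunday, so the first Monday is April 2.
1 October 2018 is a Monday, so the first Monday is October 1 and the third is October 15.
At the standard offset (UTC−09:00), 14:15 UTC − 9h = 05:15 Zelkir Coast standard time.
The standard-time date in Zelkir Coast, October 17, 2018, does not fall between 2 April and 15 October, so daylight saving is not in effect and Zelkir Coast is at UTC−09:00.
14:15 UTC − 9h = 05:15 local.

05:15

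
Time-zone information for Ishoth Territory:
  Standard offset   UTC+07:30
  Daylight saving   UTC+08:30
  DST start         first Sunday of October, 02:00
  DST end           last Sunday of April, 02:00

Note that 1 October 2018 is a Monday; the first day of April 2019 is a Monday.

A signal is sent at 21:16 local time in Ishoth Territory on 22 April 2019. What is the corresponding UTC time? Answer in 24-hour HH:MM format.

1 October 2018 is a Monday, so the first Sunday is October 7.
1 April 2019 is a Monday, so Sundays fall on 7, 14, 21, 28; the last is April 28.
22 April 2019 falls between 7 October 2018 and 28 April 2019, so daylight saving is in effect and Ishoth Territory is at UTC+08:30.
21:16 local − 8h30m = 12:46 UTC.

12:46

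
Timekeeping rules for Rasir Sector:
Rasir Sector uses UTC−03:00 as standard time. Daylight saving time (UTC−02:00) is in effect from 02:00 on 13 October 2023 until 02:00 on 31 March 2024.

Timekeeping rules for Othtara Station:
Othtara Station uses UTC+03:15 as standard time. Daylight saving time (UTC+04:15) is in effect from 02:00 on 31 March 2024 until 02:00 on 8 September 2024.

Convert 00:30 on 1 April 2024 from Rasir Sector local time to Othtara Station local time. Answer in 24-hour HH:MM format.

Daylight saving runs 13 October 2023 – 31 March 2024; 1 April 2024 is outside that window, so Rasir Sector is on standard time at UTC−03:00.
00:30 Rasir Sector + 3h = 03:30 UTC.
At the standard offset (UTC+03:15), 03:30 UTC + 3h15m = 06:45 Othtara Station standard time.
Daylight saving runs 31 March – 8 September; the standard-time date in Othtara Station, 1 April 2024, is inside that window, so Othtara Station is at UTC+04:15.
03:30 UTC + 4h15m = 07:45 Othtara Station.

07:45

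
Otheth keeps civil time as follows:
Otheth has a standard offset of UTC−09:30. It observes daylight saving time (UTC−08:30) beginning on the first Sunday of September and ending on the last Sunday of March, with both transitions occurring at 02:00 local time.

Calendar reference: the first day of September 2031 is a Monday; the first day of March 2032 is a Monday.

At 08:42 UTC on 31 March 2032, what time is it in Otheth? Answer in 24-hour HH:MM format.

1 September 2031 is a Monday, so the first Sunday is September 7.
1 March 2032 is a Monday, so Sundays fall on 7, 14, 21, 28; the last is March 28.
At the standard offset (UTC−09:30), 08:42 UTC − 9h30m = 23:12 Otheth standard time (rolling into the previous day, 30 March 2032).
The standard-time date in Otheth, 30 March 2032, is outside the daylight-saving period (7 September 2031 – 28 March 2032), so Otheth is on standard time, UTC−09:30.
08:42 UTC − 9h30m = 23:12 local (rolling into the previous day, 30 March 2032).

23:12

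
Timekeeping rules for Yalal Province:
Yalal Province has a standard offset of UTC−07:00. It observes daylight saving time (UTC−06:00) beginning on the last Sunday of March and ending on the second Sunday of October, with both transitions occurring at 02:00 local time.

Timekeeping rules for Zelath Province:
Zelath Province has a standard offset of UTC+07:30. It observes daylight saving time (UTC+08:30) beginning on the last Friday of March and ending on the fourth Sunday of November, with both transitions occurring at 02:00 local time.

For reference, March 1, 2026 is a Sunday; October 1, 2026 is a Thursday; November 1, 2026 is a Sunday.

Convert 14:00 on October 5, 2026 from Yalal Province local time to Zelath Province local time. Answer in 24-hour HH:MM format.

1 March 2026 is a Sunday, so Sundays fall on 1, 8, 15, 22, 29; the last is March 29.
1 October 2026 is a Thursday, so the first Sunday is October 4 and the second is October 11.
Daylight saving runs 29 March – 11 October; October 5, 2026 is inside that window, so Yalal Province is at UTC−06:00.
14:00 Yalal Province + 6h = 20:00 UTC.
1 March 2026 is a Sunday, so Fridays fall on 6, 13, 20, 27; the last is March 27.
1 November 2026 is a Sunday, so the first Sunday is November 1 and the fourth is November 22.
At the standard offset (UTC+07:30), 20:00 UTC + 7h30m = 03:30 Zelath Province standard time (rolling into the next day, 6 October 2026).
The standard-time date in Zelath Province, October 6, 2026, lies within the daylight-saving period (27 March – 22 November), so Zelath Province is on daylight time, UTC+08:30.
20:00 UTC + 8h30m = 04:30 Zelath Province (rolling into the next day, 6 October 2026).

04:30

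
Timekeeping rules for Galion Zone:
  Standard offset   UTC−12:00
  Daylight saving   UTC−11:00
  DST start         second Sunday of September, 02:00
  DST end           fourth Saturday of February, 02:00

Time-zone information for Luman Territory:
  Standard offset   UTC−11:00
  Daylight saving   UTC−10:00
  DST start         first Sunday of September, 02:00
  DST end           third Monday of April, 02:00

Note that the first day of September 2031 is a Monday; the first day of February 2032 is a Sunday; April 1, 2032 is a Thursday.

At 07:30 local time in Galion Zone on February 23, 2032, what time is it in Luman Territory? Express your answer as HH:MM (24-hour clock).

08:30

1 September 2031 is a Monday, so the first Sunday is September 7 and the second is September 14.
1 February 2032 is a Sunday, so the first Saturday is February 7 and the fourth is February 28.
Daylight saving runs 14 September 2031 – 28 February 2032; February 23, 2032 is inside that window, so Galion Zone is at UTC−11:00.
07:30 Galion Zone + 11h = 18:30 UTC.
1 September 2031 is a Monday, so the first Sunday is September 7.
1 April 2032 is a Thursday, so the first Monday is April 5 and the third is April 19.
At the standard offset (UTC−11:00), 18:30 UTC − 11h = 07:30 Luman Territory standard time.
The standard-time date in Luman Territory, February 23, 2032, lies within the daylight-saving period (7 September 2031 – 19 April 2032), so Luman Territory is on daylight time, UTC−10:00.
18:30 UTC − 10h = 08:30 Luman Territory.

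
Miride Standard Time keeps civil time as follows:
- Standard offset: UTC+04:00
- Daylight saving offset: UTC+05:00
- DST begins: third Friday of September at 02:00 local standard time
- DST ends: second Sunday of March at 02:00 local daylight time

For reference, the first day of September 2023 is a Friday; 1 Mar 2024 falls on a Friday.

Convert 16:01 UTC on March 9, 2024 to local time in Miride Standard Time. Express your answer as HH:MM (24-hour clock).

21:01

1 September 2023 is a Friday, so the first Friday is September 1 and the third is September 15.
1 March 2024 is a Friday, so the first Sunday is March 3 and the second is March 10.
At the standard offset (UTC+04:00), 16:01 UTC + 4h = 20:01 Miride Standard Time standard time.
The standard-time date in Miride Standard Time, March 9, 2024, lies within the daylight-saving period (15 September 2023 – 10 March 2024), so Miride Standard Time is on daylight time, UTC+05:00.
16:01 UTC + 5h = 21:01 local.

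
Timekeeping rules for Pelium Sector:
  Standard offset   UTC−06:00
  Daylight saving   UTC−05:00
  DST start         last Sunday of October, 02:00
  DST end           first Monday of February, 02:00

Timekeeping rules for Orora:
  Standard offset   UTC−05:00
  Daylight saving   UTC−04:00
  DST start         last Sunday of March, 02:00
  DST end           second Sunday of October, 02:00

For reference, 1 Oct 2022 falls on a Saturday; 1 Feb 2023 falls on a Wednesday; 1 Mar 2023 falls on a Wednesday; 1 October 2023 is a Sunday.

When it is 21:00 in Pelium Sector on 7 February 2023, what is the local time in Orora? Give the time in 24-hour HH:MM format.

22:00

1 October 2022 is a Saturday, so Sundays fall on 2, 9, 16, 23, 30; the last is October 30.
1 February 2023 is a Wednesday, so the first Monday is February 6.
Daylight saving runs 30 October 2022 – 6 February 2023; 7 February 2023 is outside that window, so Pelium Sector is on standard time at UTC−06:00.
21:00 Pelium Sector + 6h = 03:00 UTC (rolling into the next day, 8 February 2023).
1 March 2023 is a Wednesday, so Sundays fall on 5, 12, 19, 26; the last is March 26.
1 October 2023 is a Sunday, so the first Sunday is October 1 and the second is October 8.
At the standard offset (UTC−05:00), 03:00 UTC − 5h = 22:00 Orora standard time (rolling into the previous day, 7 February 2023).
Daylight saving runs 26 March – 8 October; the standard-time date in Orora, 7 February 2023, is outside that window, so Orora is on standard time at UTC−05:00.
03:00 UTC − 5h = 22:00 Orora (rolling into the previous day, 7 February 2023).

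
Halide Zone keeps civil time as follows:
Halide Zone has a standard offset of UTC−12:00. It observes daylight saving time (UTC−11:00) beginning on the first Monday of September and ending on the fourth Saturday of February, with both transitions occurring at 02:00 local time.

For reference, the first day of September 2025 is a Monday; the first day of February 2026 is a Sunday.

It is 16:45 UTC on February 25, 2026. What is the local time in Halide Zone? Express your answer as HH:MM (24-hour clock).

1 September 2025 is a Monday, so the first Monday is September 1.
1 February 2026 is a Sunday, so the first Saturday is February 7 and the fourth is February 28.
At the standard offset (UTC−12:00), 16:45 UTC − 12h = 04:45 Halide Zone standard time.
The standard-time date in Halide Zone, February 25, 2026, falls between 1 September 2025 and 28 February 2026, so daylight saving is in effect and Halide Zone is at UTC−11:00.
16:45 UTC − 11h = 05:45 local.

05:45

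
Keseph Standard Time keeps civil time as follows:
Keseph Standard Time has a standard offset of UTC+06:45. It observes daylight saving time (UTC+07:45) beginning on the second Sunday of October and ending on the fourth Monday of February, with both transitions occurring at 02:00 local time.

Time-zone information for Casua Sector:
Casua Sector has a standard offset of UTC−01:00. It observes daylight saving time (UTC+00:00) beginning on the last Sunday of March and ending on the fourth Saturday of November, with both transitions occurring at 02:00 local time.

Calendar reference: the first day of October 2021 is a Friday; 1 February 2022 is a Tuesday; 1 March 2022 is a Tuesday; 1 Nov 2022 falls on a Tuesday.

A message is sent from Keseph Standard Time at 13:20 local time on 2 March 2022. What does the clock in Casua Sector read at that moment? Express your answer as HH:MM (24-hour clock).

05:35

1 October 2021 is a Friday, so the first Sunday is October 3 and the second is October 10.
1 February 2022 is a Tuesday, so the first Monday is February 7 and the fourth is February 28.
2 March 2022 does not fall between 10 October 2021 and 28 February 2022, so daylight saving is not in effect and Keseph Standard Time is at UTC+06:45.
13:20 Keseph Standard Time − 6h45m = 06:35 UTC.
1 March 2022 is a Tuesday, so Sundays fall on 6, 13, 20, 27; the last is March 27.
1 November 2022 is a Tuesday, so the first Saturday is November 5 and the fourth is November 26.
At the standard offset (UTC−01:00), 06:35 UTC − 1h = 05:35 Casua Sector standard time.
The standard-time date in Casua Sector, 2 March 2022, is outside the daylight-saving period (27 March – 26 November), so Casua Sector is on standard time, UTC−01:00.
06:35 UTC − 1h = 05:35 Casua Sector.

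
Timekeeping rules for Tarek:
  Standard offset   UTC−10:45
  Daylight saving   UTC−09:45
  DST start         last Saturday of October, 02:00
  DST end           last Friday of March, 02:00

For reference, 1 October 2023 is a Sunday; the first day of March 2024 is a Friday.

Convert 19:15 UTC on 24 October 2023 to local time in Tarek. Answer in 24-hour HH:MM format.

08:30

1 October 2023 is a Sunday, so Saturdays fall on 7, 14, 21, 28; the last is October 28.
1 March 2024 is a Friday, so Fridays fall on 1, 8, 15, 22, 29; the last is March 29.
At the standard offset (UTC−10:45), 19:15 UTC − 10h45m = 08:30 Tarek standard time.
Daylight saving runs 28 October 2023 – 29 March 2024; the standard-time date in Tarek, 24 October 2023, is outside that window, so Tarek is on standard time at UTC−10:45.
19:15 UTC − 10h45m = 08:30 local.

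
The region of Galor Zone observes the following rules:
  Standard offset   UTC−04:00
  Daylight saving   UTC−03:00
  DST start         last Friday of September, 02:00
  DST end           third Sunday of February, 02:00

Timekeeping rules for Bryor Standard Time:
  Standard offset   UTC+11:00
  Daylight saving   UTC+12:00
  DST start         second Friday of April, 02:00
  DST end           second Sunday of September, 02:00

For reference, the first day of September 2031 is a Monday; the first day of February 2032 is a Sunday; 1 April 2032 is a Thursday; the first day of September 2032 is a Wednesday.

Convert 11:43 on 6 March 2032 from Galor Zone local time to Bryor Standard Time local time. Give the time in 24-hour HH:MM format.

02:43

1 September 2031 is a Monday, so Fridays fall on 5, 12, 19, 26; the last is September 26.
1 February 2032 is a Sunday, so the first Sunday is February 1 and the third is February 15.
Daylight saving runs 26 September 2031 – 15 February 2032; 6 March 2032 is outside that window, so Galor Zone is on standard time at UTC−04:00.
11:43 Galor Zone + 4h = 15:43 UTC.
1 April 2032 is a Thursday, so the first Friday is April 2 and the second is April 9.
1 September 2032 is a Wednesday, so the first Sunday is September 5 and the second is September 12.
At the standard offset (UTC+11:00), 15:43 UTC + 11h = 02:43 Bryor Standard Time standard time (rolling into the next day, 7 March 2032).
The standard-time date in Bryor Standard Time, 7 March 2032, is outside the daylight-saving period (9 April – 12 September), so Bryor Standard Time is on standard time, UTC+11:00.
15:43 UTC + 11h = 02:43 Bryor Standard Time (rolling into the next day, 7 March 2032).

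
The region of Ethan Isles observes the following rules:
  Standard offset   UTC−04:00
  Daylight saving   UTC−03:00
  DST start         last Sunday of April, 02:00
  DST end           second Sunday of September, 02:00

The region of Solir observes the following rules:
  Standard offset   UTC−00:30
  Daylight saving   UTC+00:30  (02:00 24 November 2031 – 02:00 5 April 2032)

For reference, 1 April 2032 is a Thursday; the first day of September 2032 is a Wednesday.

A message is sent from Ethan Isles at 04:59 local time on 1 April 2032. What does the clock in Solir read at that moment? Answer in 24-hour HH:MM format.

09:29

1 April 2032 is a Thursday, so Sundays fall on 4, 11, 18, 25; the last is April 25.
1 September 2032 is a Wednesday, so the first Sunday is September 5 and the second is September 12.
Daylight saving runs 25 April – 12 September; 1 April 2032 is outside that window, so Ethan Isles is on standard time at UTC−04:00.
04:59 Ethan Isles + 4h = 08:59 UTC.
At the standard offset (UTC−00:30), 08:59 UTC − 0h30m = 08:29 Solir standard time.
The standard-time date in Solir, 1 April 2032, falls between 24 November 2031 and 5 April 2032, so daylight saving is in effect and Solir is at UTC+00:30.
08:59 UTC + 0h30m = 09:29 Solir.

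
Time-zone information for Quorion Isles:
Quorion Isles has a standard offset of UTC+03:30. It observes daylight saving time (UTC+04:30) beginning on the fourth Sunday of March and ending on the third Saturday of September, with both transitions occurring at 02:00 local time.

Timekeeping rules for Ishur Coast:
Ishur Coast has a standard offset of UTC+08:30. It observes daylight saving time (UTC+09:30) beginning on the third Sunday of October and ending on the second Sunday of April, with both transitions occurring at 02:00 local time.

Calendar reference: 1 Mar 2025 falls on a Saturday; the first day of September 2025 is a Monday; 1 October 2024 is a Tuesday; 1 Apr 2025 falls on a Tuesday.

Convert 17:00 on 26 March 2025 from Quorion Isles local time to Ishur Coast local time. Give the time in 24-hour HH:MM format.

1 March 2025 is a Saturday, so the first Sunday is March 2 and the fourth is March 23.
1 September 2025 is a Monday, so the first Saturday is September 6 and the third is September 20.
26 March 2025 falls between 23 March and 20 September, so daylight saving is in effect and Quorion Isles is at UTC+04:30.
17:00 Quorion Isles − 4h30m = 12:30 UTC.
1 October 2024 is a Tuesday, so the first Sunday is October 6 and the third is October 20.
1 April 2025 is a Tuesday, so the first Sunday is April 6 and the second is April 13.
At the standard offset (UTC+08:30), 12:30 UTC + 8h30m = 21:00 Ishur Coast standard time.
The standard-time date in Ishur Coast, 26 March 2025, lies within the daylight-saving period (20 October 2024 – 13 April 2025), so Ishur Coast is on daylight time, UTC+09:30.
12:30 UTC + 9h30m = 22:00 Ishur Coast.

22:00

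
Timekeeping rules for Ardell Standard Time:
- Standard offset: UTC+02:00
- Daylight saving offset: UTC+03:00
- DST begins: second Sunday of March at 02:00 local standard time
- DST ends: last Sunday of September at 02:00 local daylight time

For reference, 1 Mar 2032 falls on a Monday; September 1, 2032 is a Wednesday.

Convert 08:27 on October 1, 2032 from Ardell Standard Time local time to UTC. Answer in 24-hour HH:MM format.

06:27

1 March 2032 is a Monday, so the first Sunday is March 7 and the second is March 14.
1 September 2032 is a Wednesday, so Sundays fall on 5, 12, 19, 26; the last is September 26.
October 1, 2032 is outside the daylight-saving period (14 March – 26 September), so Ardell Standard Time is on standard time, UTC+02:00.
08:27 local − 2h = 06:27 UTC.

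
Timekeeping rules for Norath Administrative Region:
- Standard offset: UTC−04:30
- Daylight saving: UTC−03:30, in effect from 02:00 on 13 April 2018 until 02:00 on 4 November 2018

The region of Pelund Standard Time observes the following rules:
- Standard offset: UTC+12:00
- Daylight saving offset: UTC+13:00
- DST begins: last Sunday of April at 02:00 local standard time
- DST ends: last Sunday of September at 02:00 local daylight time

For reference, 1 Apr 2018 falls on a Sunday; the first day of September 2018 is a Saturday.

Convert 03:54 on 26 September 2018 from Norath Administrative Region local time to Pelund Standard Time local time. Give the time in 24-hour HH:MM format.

26 September 2018 falls between 13 April and 4 November, so daylight saving is in effect and Norath Administrative Region is at UTC−03:30.
03:54 Norath Administrative Region + 3h30m = 07:24 UTC.
1 April 2018 is a Sunday, so Sundays fall on 1, 8, 15, 22, 29; the last is April 29.
1 September 2018 is a Saturday, so Sundays fall on 2, 9, 16, 23, 30; the last is September 30.
At the standard offset (UTC+12:00), 07:24 UTC + 12h = 19:24 Pelund Standard Time standard time.
Daylight saving runs 29 April – 30 September; the standard-time date in Pelund Standard Time, 26 September 2018, is inside that window, so Pelund Standard Time is at UTC+13:00.
07:24 UTC + 13h = 20:24 Pelund Standard Time.

20:24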